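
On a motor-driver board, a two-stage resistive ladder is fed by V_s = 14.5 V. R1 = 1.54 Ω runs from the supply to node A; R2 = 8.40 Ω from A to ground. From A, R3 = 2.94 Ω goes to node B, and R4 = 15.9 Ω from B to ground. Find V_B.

Node A sees R2 in parallel with the series input of stage 2, R3 + R4 = 18.84 Ω.
Effective lower resistance at A: R2 ‖ 18.84 = 5.810 Ω.
So V_A = 14.5 × 0.7905 = 11.46 V.
V_B = V_A × 0.8439 = 9.673 V.

V_B ≈ 9.67 V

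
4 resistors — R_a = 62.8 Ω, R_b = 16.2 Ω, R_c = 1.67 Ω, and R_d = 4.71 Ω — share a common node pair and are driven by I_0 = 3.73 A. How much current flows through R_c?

I ≈ 2.51 A

Conductances: ΣG = 1/62.8 + 1/16.2 + 1/1.67 + 1/4.71 = 0.8888 (1/Ω).
Current divider: I(R_c) = I_0 · G_k/ΣG = 3.73 × (0.5988/0.8888) = 3.73 × 0.6737 = 2.513 A.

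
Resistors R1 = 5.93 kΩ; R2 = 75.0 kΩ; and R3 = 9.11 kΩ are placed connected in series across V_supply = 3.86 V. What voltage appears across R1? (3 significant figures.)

V ≈ 0.254 V

ΣR = 5.93 + 75.0 + 9.11 = 90.04 kΩ.
V = V_supply · R/ΣR = 3.86 × 0.06586 = 0.2542 V.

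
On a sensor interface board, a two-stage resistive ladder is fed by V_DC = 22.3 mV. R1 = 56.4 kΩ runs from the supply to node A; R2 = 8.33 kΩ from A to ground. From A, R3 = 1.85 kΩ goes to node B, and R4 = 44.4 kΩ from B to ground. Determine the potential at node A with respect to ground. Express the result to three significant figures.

Node A sees R2 in parallel with the series input of stage 2, R3 + R4 = 46.25 kΩ.
R2 ‖ (R3+R4) = 7.059 kΩ.
First divider: V_A = V_DC · 7.059/(56.4 + 7.059) = 2.480 mV.

V_A ≈ 2.48 mV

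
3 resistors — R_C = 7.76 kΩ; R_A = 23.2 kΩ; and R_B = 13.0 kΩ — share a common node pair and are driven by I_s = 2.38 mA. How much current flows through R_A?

ΣG = 1/7.76 + 1/23.2 + 1/13.0 = 0.2489.
By the current-divider rule, I = I_s · G_k/ΣG = 2.38 × 0.1732 = 0.4122 mA.

I ≈ 0.412 mA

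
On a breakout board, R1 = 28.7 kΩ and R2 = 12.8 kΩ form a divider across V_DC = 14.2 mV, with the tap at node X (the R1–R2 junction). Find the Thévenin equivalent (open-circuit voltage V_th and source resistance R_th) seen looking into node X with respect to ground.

V_th is the unloaded tap voltage: V_DC · R2/(R1+R2) = 14.2 × 0.3084 = 4.380 mV.
Looking into X with the source shorted: R_th = R1·R2/(R1+R2) = 28.70 × 12.8/41.50 = 8.852 kΩ.

V_th ≈ 4.38 mV, R_th ≈ 8.85 kΩ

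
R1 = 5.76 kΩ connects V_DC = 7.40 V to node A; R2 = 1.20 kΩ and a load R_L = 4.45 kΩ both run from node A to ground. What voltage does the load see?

First combine the lower leg with the load: R2 ‖ R_L = 0.9451 kΩ.
Voltage divider with the loaded lower leg: V_out = 7.40 × 0.9451/(5.76 + 0.9451) = 7.40 × 0.1410 = 1.043 V.
(Unloaded it would be 1.28 V; the load pulls it down.)

V_out ≈ 1.04 V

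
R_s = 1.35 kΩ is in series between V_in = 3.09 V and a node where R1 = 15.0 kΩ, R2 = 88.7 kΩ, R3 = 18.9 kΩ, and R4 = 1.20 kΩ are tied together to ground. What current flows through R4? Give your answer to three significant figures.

I ≈ 1.12 mA

Combine the parallel branches: R_p = (1/15.0 + 1/88.7 + 1/18.9 + 1/1.20)⁻¹ = 1.037 kΩ.
V_A = 3.09 × 1.037/2.387 = 1.343 V.
I(R4) = V_A / R4 = 1.343/1.20 = 1.119 mA.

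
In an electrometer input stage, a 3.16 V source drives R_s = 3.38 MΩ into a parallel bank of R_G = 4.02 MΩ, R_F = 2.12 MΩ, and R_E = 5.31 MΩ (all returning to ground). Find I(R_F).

Parallel bank: R_p = 1/(1/4.02 + 1/2.12 + 1/5.31) = 1.100 MΩ.
Node voltage V_A = V_DC · R_p/(R_s + R_p) = 3.16 × 0.2456 = 0.7761 V.
I(R_F) = V_A / R_F = 0.7761/2.12 = 0.3661 µA.

I ≈ 0.366 µA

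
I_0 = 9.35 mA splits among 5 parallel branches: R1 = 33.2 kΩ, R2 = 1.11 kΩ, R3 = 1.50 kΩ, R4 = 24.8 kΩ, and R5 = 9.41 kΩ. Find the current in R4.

Total conductance ΣG = 1/33.2 + 1/1.11 + 1/1.50 + 1/24.8 + 1/9.41 = 1.744 (units of 1/kΩ).
Current divider: I(R4) = I_0 · G_k/ΣG = 9.35 × (0.04032/1.744) = 9.35 × 0.02312 = 0.2161 mA.

I ≈ 0.216 mA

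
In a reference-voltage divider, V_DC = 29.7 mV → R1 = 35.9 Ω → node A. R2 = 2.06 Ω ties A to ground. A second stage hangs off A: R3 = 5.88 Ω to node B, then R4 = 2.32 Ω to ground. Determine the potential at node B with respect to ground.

Node A sees R2 in parallel with the series input of stage 2, R3 + R4 = 8.200 Ω.
R2 ‖ (R3+R4) = 1.646 Ω.
So V_A = 29.7 × 0.04385 = 1.302 mV.
Then the unloaded second divider: V_B = V_A × R4/(R3+R4) = 1.302 × 0.2829 = 0.3685 mV.

V_B ≈ 0.368 mV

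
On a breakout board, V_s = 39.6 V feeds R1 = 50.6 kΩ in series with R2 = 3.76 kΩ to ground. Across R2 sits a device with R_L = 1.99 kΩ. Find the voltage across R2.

V_out ≈ 0.993 V

R2 ‖ R_L = (3.76 × 1.99)/(3.76 + 1.99) = 1.301 kΩ.
Now apply the divider: V_out = 39.6 × 0.02507 = 0.9929 V.
(Unloaded it would be 2.74 V; the load pulls it down.)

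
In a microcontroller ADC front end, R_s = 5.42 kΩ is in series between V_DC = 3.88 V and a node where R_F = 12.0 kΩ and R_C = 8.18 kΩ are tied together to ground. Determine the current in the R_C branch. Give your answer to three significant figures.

I ≈ 0.224 mA

Combine the parallel branches: R_p = (1/12.0 + 1/8.18)⁻¹ = 4.864 kΩ.
V_A by voltage divider: V_A = 3.88 × 4.864/(5.42 + 4.864) = 1.835 V.
I(R_C) = V_A / R_C = 1.835/8.18 = 0.2243 mA.
(Check via current divider: I_total = 0.3773 mA; share G_k/ΣG = 0.5946 → same result.)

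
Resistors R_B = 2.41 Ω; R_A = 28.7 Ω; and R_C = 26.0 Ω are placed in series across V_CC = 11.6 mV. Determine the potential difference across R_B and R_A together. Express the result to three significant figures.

V ≈ 6.32 mV

ΣR = 2.41 + 28.7 + 26.0 = 57.11 Ω.
R_{R_B..R_A} = 2.41 + 28.7 = 31.11 Ω.
V = V_CC · R/ΣR = 11.6 × 0.5447 = 6.319 mV.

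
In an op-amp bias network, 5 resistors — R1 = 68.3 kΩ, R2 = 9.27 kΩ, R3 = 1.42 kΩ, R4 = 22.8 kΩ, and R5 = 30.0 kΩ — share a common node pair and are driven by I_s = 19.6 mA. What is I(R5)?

Conductances: ΣG = 1/68.3 + 1/9.27 + 1/1.42 + 1/22.8 + 1/30.0 = 0.9039 (1/kΩ).
R5 takes the fraction G_k/ΣG = 0.03333/0.9039 = 0.03688, so I = 19.6 × 0.03688 = 0.7228 mA.

I ≈ 0.723 mA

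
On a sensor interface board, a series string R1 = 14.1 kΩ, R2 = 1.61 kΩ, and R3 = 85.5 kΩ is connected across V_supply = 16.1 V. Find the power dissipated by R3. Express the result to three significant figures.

Series current I = V_supply/ΣR = 16.1/101.2 = 0.1591 mA.
V(R3) = I·R = 13.60 V; P = V·I = 13.60 × 0.1591 = 2.164 mW.

P ≈ 2.16 mW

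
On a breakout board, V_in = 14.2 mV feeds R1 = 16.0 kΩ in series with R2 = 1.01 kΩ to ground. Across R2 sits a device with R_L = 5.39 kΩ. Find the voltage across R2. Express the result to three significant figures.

V_out ≈ 0.717 mV

R2 ‖ R_L = (1.01 × 5.39)/(1.01 + 5.39) = 0.8506 kΩ.
Now apply the divider: V_out = 14.2 × 0.05048 = 0.7168 mV.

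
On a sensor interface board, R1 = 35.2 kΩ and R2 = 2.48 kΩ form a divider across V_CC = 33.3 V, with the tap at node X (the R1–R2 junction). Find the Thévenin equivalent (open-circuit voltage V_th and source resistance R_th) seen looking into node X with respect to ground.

With X open, the divider is unloaded: V_th = 33.3 × 2.48/37.68 = 2.192 V.
Looking into X with the source shorted: R_th = R1·R2/(R1+R2) = 35.20 × 2.48/37.68 = 2.317 kΩ.

V_th ≈ 2.19 V, R_th ≈ 2.32 kΩ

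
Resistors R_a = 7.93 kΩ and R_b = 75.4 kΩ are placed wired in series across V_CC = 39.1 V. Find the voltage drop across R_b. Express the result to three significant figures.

V ≈ 35.4 V

Series total: ΣR = 7.93 + 75.4 = 83.33 kΩ.
Voltage divider: V = V_CC · (75.40 / 83.33) = 39.1 × 0.9048 = 35.38 V.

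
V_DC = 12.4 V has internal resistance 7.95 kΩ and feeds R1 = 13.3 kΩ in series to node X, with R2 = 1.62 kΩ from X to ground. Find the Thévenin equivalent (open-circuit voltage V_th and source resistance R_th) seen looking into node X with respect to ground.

R1' = 7.95 + 13.3 = 21.25 kΩ (source resistance + R1).
With X open, the divider is unloaded: V_th = 12.4 × 1.62/22.87 = 0.8784 V.
With V_DC suppressed (replaced by a short), R_th = R1' ‖ R2 = (21.25 × 1.62)/(21.25 + 1.62) = 1.505 kΩ.

V_th ≈ 0.878 V, R_th ≈ 1.51 kΩ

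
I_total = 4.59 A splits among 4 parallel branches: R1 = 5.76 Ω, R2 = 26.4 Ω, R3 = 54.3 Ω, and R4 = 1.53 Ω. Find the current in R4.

I ≈ 3.40 A

ΣG = 1/5.76 + 1/26.4 + 1/54.3 + 1/1.53 = 0.8835.
R4 takes the fraction G_k/ΣG = 0.6536/0.8835 = 0.7398, so I = 4.59 × 0.7398 = 3.396 A.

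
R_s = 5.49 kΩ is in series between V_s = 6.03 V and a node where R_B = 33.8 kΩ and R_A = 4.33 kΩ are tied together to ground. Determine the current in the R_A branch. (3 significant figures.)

I ≈ 0.573 mA

Combine the parallel branches: R_p = (1/33.8 + 1/4.33)⁻¹ = 3.838 kΩ.
V_A = 6.03 × 3.838/9.328 = 2.481 V.
I(R_A) = V_A / R_A = 2.481/4.33 = 0.5730 mA.
(Check via current divider: I_total = 0.6464 mA; share G_k/ΣG = 0.8864 → same result.)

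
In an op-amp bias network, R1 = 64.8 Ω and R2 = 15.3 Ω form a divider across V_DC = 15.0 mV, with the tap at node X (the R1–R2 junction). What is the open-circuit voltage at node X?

With X open, the divider is unloaded: V_th = 15.0 × 15.3/80.10 = 2.865 mV.

V_th ≈ 2.87 mV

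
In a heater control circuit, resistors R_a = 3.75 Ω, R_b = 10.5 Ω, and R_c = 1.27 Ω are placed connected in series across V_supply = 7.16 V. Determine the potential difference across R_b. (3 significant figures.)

Total series resistance ΣR = 3.75 + 10.5 + 1.27 = 15.52 Ω.
By the voltage-divider rule, V = 7.16 × 10.50/15.52 = 4.844 V.

V ≈ 4.84 V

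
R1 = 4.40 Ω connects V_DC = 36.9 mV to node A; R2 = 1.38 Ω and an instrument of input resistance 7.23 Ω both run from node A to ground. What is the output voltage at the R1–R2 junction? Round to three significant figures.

R2 ‖ R_L = (1.38 × 7.23)/(1.38 + 7.23) = 1.159 Ω.
Now apply the divider: V_out = 36.9 × 0.2085 = 7.692 mV.

V_out ≈ 7.69 mV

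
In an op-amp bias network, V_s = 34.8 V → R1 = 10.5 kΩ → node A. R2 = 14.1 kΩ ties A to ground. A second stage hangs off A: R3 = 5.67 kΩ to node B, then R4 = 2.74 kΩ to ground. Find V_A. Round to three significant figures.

V_A ≈ 11.6 V

The second stage (R3 + R4 = 8.410 kΩ) loads node A in parallel with R2.
Effective lower resistance at A: R2 ‖ 8.410 = 5.268 kΩ.
So V_A = 34.8 × 0.3341 = 11.63 V.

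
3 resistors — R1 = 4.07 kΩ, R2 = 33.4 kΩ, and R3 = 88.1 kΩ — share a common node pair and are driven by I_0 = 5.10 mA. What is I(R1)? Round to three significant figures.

Total conductance ΣG = 1/4.07 + 1/33.4 + 1/88.1 = 0.2870 (units of 1/kΩ).
Current divider: I(R1) = I_0 · G_k/ΣG = 5.10 × (0.2457/0.2870) = 5.10 × 0.8561 = 4.366 mA.

I ≈ 4.37 mA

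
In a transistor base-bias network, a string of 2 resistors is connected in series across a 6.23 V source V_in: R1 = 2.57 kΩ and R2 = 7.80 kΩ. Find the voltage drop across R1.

V ≈ 1.54 V

Total series resistance ΣR = 2.57 + 7.80 = 10.37 kΩ.
V = V_in · R/ΣR = 6.23 × 0.2478 = 1.544 V.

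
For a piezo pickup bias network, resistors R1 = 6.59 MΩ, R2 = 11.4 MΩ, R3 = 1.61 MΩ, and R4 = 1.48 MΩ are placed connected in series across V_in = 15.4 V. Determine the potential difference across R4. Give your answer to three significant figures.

V ≈ 1.08 V

ΣR = 6.59 + 11.4 + 1.61 + 1.48 = 21.08 MΩ.
V = V_in · R/ΣR = 15.4 × 0.07021 = 1.081 V.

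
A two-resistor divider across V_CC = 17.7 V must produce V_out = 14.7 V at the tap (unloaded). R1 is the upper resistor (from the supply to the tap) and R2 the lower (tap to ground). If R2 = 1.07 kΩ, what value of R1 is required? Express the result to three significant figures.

The divider ratio is R2/(R1+R2) = 14.7/17.7 = 0.8305.
So R1 = R2 · (V_CC/V_out − 1) = 1.07 × (17.7/14.7 − 1) = 1.07 × 0.2041 = 0.2184 kΩ.

R1 ≈ 0.218 kΩ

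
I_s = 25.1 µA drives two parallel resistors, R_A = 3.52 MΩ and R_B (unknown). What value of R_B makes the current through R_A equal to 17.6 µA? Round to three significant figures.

In a two-way split, I_A/I_s = R_B/(R_A + R_B).
17.6/25.1 = R_B/(R_A + R_B) → R_B = R_A · (0.7012)/(1 − 0.7012) = 3.52 × 2.347 = 8.260 MΩ.

R_B ≈ 8.26 MΩ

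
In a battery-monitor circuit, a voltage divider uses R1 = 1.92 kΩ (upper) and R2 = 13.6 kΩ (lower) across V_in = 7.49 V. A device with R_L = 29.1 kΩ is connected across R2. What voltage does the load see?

First combine the lower leg with the load: R2 ‖ R_L = 9.268 kΩ.
Voltage divider with the loaded lower leg: V_out = 7.49 × 9.268/(1.92 + 9.268) = 7.49 × 0.8284 = 6.205 V.

V_out ≈ 6.20 V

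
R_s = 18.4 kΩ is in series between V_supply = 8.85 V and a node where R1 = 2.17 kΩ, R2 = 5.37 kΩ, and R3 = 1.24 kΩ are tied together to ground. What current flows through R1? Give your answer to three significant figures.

I ≈ 0.147 mA

Combine the parallel branches: R_p = (1/2.17 + 1/5.37 + 1/1.24)⁻¹ = 0.6880 kΩ.
Node voltage V_A = V_supply · R_p/(R_s + R_p) = 8.85 × 0.03604 = 0.3190 V.
Branch current I = V_A/R1 = 0.3190/2.17 = 0.1470 mA.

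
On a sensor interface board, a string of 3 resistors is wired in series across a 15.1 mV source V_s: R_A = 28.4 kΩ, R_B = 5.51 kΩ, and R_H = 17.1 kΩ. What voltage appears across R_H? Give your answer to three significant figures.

V ≈ 5.06 mV

Total series resistance ΣR = 28.4 + 5.51 + 17.1 = 51.01 kΩ.
Voltage divider: V = V_s · (17.10 / 51.01) = 15.1 × 0.3352 = 5.062 mV.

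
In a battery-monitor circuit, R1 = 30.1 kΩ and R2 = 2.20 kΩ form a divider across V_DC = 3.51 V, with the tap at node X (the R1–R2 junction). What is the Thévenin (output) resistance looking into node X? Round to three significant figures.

R_th ≈ 2.05 kΩ

Zeroing V_DC shorts the top of R1 to ground, so R_th = R1 ‖ R2 = 2.050 kΩ.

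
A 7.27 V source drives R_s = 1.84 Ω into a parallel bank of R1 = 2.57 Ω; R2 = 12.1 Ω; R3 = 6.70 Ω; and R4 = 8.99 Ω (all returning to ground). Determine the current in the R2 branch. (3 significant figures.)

Equivalent of the parallel group: R_p = 1.366 Ω.
Node voltage V_A = V_s · R_p/(R_s + R_p) = 7.27 × 0.4260 = 3.097 V.
I(R2) = V_A / R2 = 3.097/12.1 = 0.2560 A.

I ≈ 0.256 A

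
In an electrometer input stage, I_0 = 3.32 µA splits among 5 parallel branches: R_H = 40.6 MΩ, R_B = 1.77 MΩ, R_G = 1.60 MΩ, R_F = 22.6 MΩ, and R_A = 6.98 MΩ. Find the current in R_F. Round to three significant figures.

I ≈ 0.105 µA

Conductances: ΣG = 1/40.6 + 1/1.77 + 1/1.60 + 1/22.6 + 1/6.98 = 1.402 (1/MΩ).
By the current-divider rule, I = I_0 · G_k/ΣG = 3.32 × 0.03156 = 0.1048 µA.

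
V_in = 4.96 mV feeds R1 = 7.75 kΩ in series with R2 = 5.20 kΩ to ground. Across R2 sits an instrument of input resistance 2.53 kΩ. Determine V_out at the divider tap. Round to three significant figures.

V_out ≈ 0.893 mV

First combine the lower leg with the load: R2 ‖ R_L = 1.702 kΩ.
Now apply the divider: V_out = 4.96 × 0.1801 = 0.8931 mV.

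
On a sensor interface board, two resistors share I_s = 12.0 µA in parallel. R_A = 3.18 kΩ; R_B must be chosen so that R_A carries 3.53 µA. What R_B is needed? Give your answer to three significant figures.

Two-branch current divider: I_A = I_s · R_B/(R_A + R_B).
3.53/12.0 = R_B/(R_A + R_B) → R_B = R_A · (0.2942)/(1 − 0.2942) = 3.18 × 0.4168 = 1.325 kΩ.

R_B ≈ 1.33 kΩ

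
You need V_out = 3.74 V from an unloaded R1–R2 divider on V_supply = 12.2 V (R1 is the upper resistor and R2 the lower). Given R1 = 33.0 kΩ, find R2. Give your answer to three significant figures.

R2 ≈ 14.6 kΩ

Required fraction k = V_out/V_supply = 0.3066.
So R2 = R1 · V_out/(V_supply − V_out) = 33.0 × 3.74/(12.2 − 3.74) = 33.0 × 0.4421 = 14.59 kΩ.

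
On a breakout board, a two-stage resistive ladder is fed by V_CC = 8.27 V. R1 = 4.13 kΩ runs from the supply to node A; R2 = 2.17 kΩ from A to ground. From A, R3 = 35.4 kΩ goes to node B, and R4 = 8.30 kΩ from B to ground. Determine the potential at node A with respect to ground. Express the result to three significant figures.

The second stage (R3 + R4 = 43.70 kΩ) loads node A in parallel with R2.
R2 ‖ (R3+R4) = 2.067 kΩ.
V_A = 8.27 × 2.067/(4.13 + 2.067) = 2.759 V.

V_A ≈ 2.76 V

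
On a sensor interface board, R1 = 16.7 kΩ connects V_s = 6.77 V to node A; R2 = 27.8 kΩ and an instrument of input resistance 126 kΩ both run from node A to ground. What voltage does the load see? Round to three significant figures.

V_out ≈ 3.91 V

The load sits in parallel with R2, giving an effective lower resistance R2' = R2·R_L/(R2+R_L) = 22.78 kΩ.
Voltage divider with the loaded lower leg: V_out = 6.77 × 22.78/(16.7 + 22.78) = 6.77 × 0.5769 = 3.906 V.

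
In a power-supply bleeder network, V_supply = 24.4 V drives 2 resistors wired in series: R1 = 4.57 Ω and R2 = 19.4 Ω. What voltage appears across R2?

V ≈ 19.7 V

Total series resistance ΣR = 4.57 + 19.4 = 23.97 Ω.
Voltage divider: V = V_supply · (19.40 / 23.97) = 24.4 × 0.8093 = 19.75 V.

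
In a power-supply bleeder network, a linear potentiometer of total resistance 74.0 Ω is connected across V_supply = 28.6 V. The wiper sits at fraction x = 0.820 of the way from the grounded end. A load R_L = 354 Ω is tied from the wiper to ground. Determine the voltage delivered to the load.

Split the track: R_lower = x·R_p = 60.68 Ω, R_upper = (1−x)·R_p = 13.32 Ω.
(x·R_p) ‖ R_L = 51.80 Ω.
Loaded-divider output: V_out = 28.6 × 0.7955 = 22.75 V.
(Unloaded: V_out = x·V_supply = 23.5 V.)

V_out ≈ 22.8 V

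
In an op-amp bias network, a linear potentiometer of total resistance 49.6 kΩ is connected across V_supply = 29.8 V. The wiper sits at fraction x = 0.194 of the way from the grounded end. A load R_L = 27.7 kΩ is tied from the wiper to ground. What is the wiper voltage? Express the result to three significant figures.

Split the track: R_lower = x·R_p = 9.622 kΩ, R_upper = (1−x)·R_p = 39.98 kΩ.
R_L loads the lower segment: effective lower R = 7.142 kΩ.
V_out = 29.8 × 7.142/(39.98 + 7.142) = 4.517 V.

V_out ≈ 4.52 V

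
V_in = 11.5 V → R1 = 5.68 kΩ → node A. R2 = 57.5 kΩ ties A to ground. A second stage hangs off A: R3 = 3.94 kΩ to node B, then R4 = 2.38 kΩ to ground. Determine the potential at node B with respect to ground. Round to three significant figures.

The second stage (R3 + R4 = 6.320 kΩ) loads node A in parallel with R2.
R2 ‖ (R3+R4) = 5.694 kΩ.
So V_A = 11.5 × 0.5006 = 5.757 V.
V_B = V_A × 0.3766 = 2.168 V.

V_B ≈ 2.17 V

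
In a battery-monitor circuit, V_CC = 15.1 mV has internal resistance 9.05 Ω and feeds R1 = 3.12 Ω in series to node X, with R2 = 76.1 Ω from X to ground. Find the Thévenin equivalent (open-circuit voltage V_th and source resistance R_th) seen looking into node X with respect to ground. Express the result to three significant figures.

R1' = 9.05 + 3.12 = 12.17 Ω (source resistance + R1).
With X open, the divider is unloaded: V_th = 15.1 × 76.1/88.27 = 13.02 mV.
With V_CC suppressed (replaced by a short), R_th = R1' ‖ R2 = (12.17 × 76.1)/(12.17 + 76.1) = 10.49 Ω.

V_th ≈ 13.0 mV, R_th ≈ 10.5 Ω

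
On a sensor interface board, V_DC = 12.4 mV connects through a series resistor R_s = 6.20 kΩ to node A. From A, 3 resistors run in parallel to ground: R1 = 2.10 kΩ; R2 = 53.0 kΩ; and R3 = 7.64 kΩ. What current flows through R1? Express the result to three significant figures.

Combine the parallel branches: R_p = (1/2.10 + 1/53.0 + 1/7.64)⁻¹ = 1.598 kΩ.
V_A = 12.4 × 1.598/7.798 = 2.541 mV.
I(R1) = V_A / R1 = 2.541/2.10 = 1.210 µA.

I ≈ 1.21 µA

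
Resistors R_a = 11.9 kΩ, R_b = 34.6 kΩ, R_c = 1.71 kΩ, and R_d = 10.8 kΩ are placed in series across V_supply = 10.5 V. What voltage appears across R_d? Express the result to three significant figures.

V ≈ 1.92 V

ΣR = 11.9 + 34.6 + 1.71 + 10.8 = 59.01 kΩ.
V = V_supply · R/ΣR = 10.5 × 0.1830 = 1.922 V.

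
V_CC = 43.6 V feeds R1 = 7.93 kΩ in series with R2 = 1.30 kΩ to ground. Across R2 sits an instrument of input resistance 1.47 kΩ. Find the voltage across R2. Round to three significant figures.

The load sits in parallel with R2, giving an effective lower resistance R2' = R2·R_L/(R2+R_L) = 0.6899 kΩ.
Now apply the divider: V_out = 43.6 × 0.08003 = 3.490 V.
(Unloaded it would be 6.14 V; the load pulls it down.)

V_out ≈ 3.49 V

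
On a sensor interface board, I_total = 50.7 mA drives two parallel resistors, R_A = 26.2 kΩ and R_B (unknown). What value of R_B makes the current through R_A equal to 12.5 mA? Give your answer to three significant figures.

R_B ≈ 8.57 kΩ

In a two-way split, I_A/I_total = R_B/(R_A + R_B).
12.5/50.7 = R_B/(R_A + R_B) → R_B = R_A · (0.2465)/(1 − 0.2465) = 26.2 × 0.3272 = 8.573 kΩ.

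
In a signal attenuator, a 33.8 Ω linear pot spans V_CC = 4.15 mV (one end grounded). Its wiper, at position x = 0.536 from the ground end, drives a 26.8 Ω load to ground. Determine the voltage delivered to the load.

V_out ≈ 1.69 mV

Split the track: R_lower = x·R_p = 18.12 Ω, R_upper = (1−x)·R_p = 15.68 Ω.
(x·R_p) ‖ R_L = 10.81 Ω.
Loaded-divider output: V_out = 4.15 × 0.4080 = 1.693 mV.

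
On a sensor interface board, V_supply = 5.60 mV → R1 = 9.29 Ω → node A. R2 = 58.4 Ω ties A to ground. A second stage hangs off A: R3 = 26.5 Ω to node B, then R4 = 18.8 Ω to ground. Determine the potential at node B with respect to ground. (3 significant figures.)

V_B ≈ 1.70 mV

Looking into the second stage from A: R3 + R4 = 45.30 Ω appears in parallel with R2.
R2 ‖ (R3+R4) = 25.51 Ω.
So V_A = 5.60 × 0.7331 = 4.105 mV.
Stage 2 is unloaded, so V_B = V_A · R4/(R3+R4) = 4.105 × 18.8/45.30 = 1.704 mV.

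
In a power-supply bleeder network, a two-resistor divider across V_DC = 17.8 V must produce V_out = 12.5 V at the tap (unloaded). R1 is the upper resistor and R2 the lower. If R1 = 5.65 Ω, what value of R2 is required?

V_out/V_DC = R2/(R1+R2) = 0.7022.
R2 = R1 · 0.7022/(1 − 0.7022) = 13.33 Ω.

R2 ≈ 13.3 Ω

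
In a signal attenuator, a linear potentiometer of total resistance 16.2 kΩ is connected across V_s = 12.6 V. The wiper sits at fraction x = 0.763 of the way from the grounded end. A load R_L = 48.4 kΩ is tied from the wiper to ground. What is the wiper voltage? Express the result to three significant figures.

The pot divides into 3.839 kΩ above the wiper and 12.36 kΩ below.
(x·R_p) ‖ R_L = 9.846 kΩ.
Loaded-divider output: V_out = 12.6 × 0.7195 = 9.065 V.
(Unloaded: V_out = x·V_s = 9.61 V.)

V_out ≈ 9.07 V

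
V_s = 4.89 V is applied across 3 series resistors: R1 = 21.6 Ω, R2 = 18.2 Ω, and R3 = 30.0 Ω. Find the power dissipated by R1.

ΣR = 69.80 Ω → I = 4.89/69.80 = 0.07006 A.
V(R1) = I·R = 1.513 V; P = V·I = 1.513 × 0.07006 = 0.1060 W.

P ≈ 0.106 W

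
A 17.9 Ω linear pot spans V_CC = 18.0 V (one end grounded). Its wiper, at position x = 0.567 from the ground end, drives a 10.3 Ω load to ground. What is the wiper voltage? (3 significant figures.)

V_out ≈ 7.15 V

Split the track: R_lower = x·R_p = 10.15 Ω, R_upper = (1−x)·R_p = 7.751 Ω.
Lower segment in parallel with the load: 10.15 ‖ 10.3 = 5.112 Ω.
V_out = 18.0 × 5.112/(7.751 + 5.112) = 7.154 V.
(Unloaded: V_out = x·V_CC = 10.2 V.)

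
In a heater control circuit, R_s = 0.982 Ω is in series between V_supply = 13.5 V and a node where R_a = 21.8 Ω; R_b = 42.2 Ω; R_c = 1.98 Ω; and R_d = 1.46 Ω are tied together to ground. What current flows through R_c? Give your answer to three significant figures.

I ≈ 3.05 A

Parallel bank: R_p = 1/(1/21.8 + 1/42.2 + 1/1.98 + 1/1.46) = 0.7939 Ω.
V_A = 13.5 × 0.7939/1.776 = 6.035 V.
I(R_c) = V_A / R_c = 6.035/1.98 = 3.048 A.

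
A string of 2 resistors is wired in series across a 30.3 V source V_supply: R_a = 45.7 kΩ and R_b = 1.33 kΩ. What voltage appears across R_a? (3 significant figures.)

V ≈ 29.4 V

ΣR = 45.7 + 1.33 = 47.03 kΩ.
By the voltage-divider rule, V = 30.3 × 45.70/47.03 = 29.44 V.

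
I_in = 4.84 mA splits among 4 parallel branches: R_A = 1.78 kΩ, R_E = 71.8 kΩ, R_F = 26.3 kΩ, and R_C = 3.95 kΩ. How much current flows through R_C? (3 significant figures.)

ΣG = 1/1.78 + 1/71.8 + 1/26.3 + 1/3.95 = 0.8669.
Current divider: I(R_C) = I_in · G_k/ΣG = 4.84 × (0.2532/0.8669) = 4.84 × 0.2920 = 1.413 mA.

I ≈ 1.41 mA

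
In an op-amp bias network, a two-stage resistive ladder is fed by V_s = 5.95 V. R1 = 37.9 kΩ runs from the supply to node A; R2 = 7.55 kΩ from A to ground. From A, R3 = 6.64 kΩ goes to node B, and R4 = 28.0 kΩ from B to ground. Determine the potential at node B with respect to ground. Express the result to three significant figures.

V_B ≈ 0.676 V

Looking into the second stage from A: R3 + R4 = 34.64 kΩ appears in parallel with R2.
R2 ‖ (R3+R4) = 6.199 kΩ.
So V_A = 5.95 × 0.1406 = 0.8364 V.
Stage 2 is unloaded, so V_B = V_A · R4/(R3+R4) = 0.8364 × 28.0/34.64 = 0.6761 V.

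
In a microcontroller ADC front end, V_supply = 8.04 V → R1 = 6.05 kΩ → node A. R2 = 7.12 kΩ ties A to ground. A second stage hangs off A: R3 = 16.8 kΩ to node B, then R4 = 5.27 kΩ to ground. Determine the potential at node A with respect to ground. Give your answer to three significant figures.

V_A ≈ 3.79 V

The second stage (R3 + R4 = 22.07 kΩ) loads node A in parallel with R2.
R2 ‖ (R3+R4) = 5.383 kΩ.
V_A = 8.04 × 5.383/(6.05 + 5.383) = 3.786 V.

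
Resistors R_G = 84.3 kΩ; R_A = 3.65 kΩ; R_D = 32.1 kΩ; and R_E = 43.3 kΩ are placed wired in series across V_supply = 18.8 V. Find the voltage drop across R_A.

V ≈ 0.420 V

ΣR = 84.3 + 3.65 + 32.1 + 43.3 = 163.3 kΩ.
By the voltage-divider rule, V = 18.8 × 3.650/163.3 = 0.4201 V.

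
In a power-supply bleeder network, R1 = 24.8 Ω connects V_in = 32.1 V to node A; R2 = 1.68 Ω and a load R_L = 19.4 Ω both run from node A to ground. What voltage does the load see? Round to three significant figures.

The load sits in parallel with R2, giving an effective lower resistance R2' = R2·R_L/(R2+R_L) = 1.546 Ω.
Then V_out = V_in · R2'/(R1 + R2') = 32.1 × 1.546/26.35 = 1.884 V.
(Unloaded it would be 2.04 V; the load pulls it down.)

V_out ≈ 1.88 V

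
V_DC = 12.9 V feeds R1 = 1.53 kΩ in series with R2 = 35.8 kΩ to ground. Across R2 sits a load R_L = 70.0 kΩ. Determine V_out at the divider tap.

First combine the lower leg with the load: R2 ‖ R_L = 23.69 kΩ.
Voltage divider with the loaded lower leg: V_out = 12.9 × 23.69/(1.53 + 23.69) = 12.9 × 0.9393 = 12.12 V.
(Unloaded it would be 12.4 V; the load pulls it down.)

V_out ≈ 12.1 V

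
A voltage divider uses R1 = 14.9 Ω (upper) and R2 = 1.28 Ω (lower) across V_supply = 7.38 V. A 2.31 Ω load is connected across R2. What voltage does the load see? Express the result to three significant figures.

The load sits in parallel with R2, giving an effective lower resistance R2' = R2·R_L/(R2+R_L) = 0.8236 Ω.
Now apply the divider: V_out = 7.38 × 0.05238 = 0.3866 V.

V_out ≈ 0.387 V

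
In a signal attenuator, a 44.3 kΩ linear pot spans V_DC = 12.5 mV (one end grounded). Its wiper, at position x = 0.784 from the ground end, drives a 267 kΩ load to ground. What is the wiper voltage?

V_out ≈ 9.53 mV

Lower segment x·R_p = 34.73 kΩ; upper segment (1−x)·R_p = 9.569 kΩ.
Lower segment in parallel with the load: 34.73 ‖ 267 = 30.73 kΩ.
V_out = 12.5 × 30.73/(9.569 + 30.73) = 9.532 mV.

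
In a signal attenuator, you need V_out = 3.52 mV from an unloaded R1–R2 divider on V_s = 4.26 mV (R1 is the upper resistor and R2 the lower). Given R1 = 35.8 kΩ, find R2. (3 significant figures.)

R2 ≈ 170 kΩ

V_out/V_s = R2/(R1+R2) = 0.8263.
R2 = R1 · 0.8263/(1 − 0.8263) = 170.3 kΩ.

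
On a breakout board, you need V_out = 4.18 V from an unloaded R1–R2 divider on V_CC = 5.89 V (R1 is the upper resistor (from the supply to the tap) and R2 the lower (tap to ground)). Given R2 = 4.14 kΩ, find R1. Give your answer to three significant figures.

Required fraction k = V_out/V_CC = 0.7097.
So R1 = R2 · (V_CC/V_out − 1) = 4.14 × (5.89/4.18 − 1) = 4.14 × 0.4091 = 1.694 kΩ.

R1 ≈ 1.69 kΩ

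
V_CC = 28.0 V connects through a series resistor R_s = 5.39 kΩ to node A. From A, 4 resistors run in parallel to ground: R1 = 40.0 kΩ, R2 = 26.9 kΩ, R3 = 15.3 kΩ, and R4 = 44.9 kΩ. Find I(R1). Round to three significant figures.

I ≈ 0.387 mA

Parallel bank: R_p = 1/(1/40.0 + 1/26.9 + 1/15.3 + 1/44.9) = 6.675 kΩ.
V_A by voltage divider: V_A = 28.0 × 6.675/(5.39 + 6.675) = 15.49 V.
Branch current I = V_A/R1 = 15.49/40.0 = 0.3873 mA.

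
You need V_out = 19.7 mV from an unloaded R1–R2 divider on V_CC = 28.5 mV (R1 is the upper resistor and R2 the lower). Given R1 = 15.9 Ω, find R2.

R2 ≈ 35.6 Ω

V_out/V_CC = R2/(R1+R2) = 0.6912.
Rearranging, R2 = R1·k/(1−k) = 15.9 × 2.239 = 35.59 Ω.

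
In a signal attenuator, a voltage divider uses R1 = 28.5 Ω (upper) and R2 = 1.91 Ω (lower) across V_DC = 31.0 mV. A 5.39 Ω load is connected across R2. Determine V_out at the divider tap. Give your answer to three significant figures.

The load sits in parallel with R2, giving an effective lower resistance R2' = R2·R_L/(R2+R_L) = 1.410 Ω.
Now apply the divider: V_out = 31.0 × 0.04715 = 1.462 mV.

V_out ≈ 1.46 mV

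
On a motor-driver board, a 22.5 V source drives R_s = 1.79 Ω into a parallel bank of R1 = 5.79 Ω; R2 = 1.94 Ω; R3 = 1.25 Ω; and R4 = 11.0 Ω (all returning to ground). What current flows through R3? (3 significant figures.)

Equivalent of the parallel group: R_p = 0.6333 Ω.
Node voltage V_A = V_DC · R_p/(R_s + R_p) = 22.5 × 0.2613 = 5.880 V.
Branch current I = V_A/R3 = 5.880/1.25 = 4.704 A.

I ≈ 4.70 A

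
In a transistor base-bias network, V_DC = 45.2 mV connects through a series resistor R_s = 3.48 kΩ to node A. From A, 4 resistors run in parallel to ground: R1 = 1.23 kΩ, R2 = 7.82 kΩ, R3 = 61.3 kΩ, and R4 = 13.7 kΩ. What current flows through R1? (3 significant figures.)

I ≈ 8.01 µA

Equivalent of the parallel group: R_p = 0.9707 kΩ.
V_A = 45.2 × 0.9707/4.451 = 9.858 mV.
I(R1) = V_A / R1 = 9.858/1.23 = 8.015 µA.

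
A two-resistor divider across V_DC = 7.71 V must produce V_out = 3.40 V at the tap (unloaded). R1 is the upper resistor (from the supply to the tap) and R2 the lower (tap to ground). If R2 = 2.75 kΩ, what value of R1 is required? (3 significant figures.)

V_out/V_DC = R2/(R1+R2) = 0.4410.
So R1 = R2 · (V_DC/V_out − 1) = 2.75 × (7.71/3.40 − 1) = 2.75 × 1.268 = 3.486 kΩ.

R1 ≈ 3.49 kΩ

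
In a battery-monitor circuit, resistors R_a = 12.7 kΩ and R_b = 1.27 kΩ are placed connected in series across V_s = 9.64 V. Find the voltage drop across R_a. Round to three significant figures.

V ≈ 8.76 V

Series total: ΣR = 12.7 + 1.27 = 13.97 kΩ.
V = V_s · R/ΣR = 9.64 × 0.9091 = 8.764 V.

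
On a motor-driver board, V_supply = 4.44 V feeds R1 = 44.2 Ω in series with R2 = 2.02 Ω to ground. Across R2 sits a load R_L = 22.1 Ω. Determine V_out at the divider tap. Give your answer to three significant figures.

V_out ≈ 0.178 V

R2 ‖ R_L = (2.02 × 22.1)/(2.02 + 22.1) = 1.851 Ω.
Then V_out = V_supply · R2'/(R1 + R2') = 4.44 × 1.851/46.05 = 0.1784 V.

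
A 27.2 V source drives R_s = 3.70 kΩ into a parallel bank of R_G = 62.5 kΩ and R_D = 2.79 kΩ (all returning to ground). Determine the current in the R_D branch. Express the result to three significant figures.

I ≈ 4.09 mA

Equivalent of the parallel group: R_p = 2.671 kΩ.
V_A by voltage divider: V_A = 27.2 × 2.671/(3.70 + 2.671) = 11.40 V.
I(R_D) = V_A / R_D = 11.40/2.79 = 4.087 mA.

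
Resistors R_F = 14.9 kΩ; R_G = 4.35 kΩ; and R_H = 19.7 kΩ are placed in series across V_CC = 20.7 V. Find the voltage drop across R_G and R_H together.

ΣR = 14.9 + 4.35 + 19.7 = 38.95 kΩ.
R_{R_G..R_H} = 4.35 + 19.7 = 24.05 kΩ.
Voltage divider: V = V_CC · (24.05 / 38.95) = 20.7 × 0.6175 = 12.78 V.

V ≈ 12.8 V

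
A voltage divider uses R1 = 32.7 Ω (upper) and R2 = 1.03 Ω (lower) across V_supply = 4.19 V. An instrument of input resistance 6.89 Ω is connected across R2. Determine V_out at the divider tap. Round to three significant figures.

V_out ≈ 0.112 V

First combine the lower leg with the load: R2 ‖ R_L = 0.8960 Ω.
Now apply the divider: V_out = 4.19 × 0.02667 = 0.1118 V.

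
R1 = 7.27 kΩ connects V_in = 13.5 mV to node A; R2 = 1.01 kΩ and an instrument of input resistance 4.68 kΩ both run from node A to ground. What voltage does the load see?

First combine the lower leg with the load: R2 ‖ R_L = 0.8307 kΩ.
Then V_out = V_in · R2'/(R1 + R2') = 13.5 × 0.8307/8.101 = 1.384 mV.
(Unloaded it would be 1.65 mV; the load pulls it down.)

V_out ≈ 1.38 mV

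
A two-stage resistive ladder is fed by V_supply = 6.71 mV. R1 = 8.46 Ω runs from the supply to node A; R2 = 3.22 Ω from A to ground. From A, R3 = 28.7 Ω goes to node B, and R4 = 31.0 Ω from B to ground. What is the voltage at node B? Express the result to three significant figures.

The second stage (R3 + R4 = 59.70 Ω) loads node A in parallel with R2.
R2 ‖ (R3+R4) = 3.055 Ω.
V_A = 6.71 × 3.055/(8.46 + 3.055) = 1.780 mV.
V_B = V_A × 0.5193 = 0.9244 mV.

V_B ≈ 0.924 mV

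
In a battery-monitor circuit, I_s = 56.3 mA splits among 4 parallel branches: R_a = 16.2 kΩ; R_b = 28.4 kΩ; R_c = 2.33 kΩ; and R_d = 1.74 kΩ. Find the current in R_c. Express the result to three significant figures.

I ≈ 21.9 mA

Conductances: ΣG = 1/16.2 + 1/28.4 + 1/2.33 + 1/1.74 = 1.101 (1/kΩ).
R_c takes the fraction G_k/ΣG = 0.4292/1.101 = 0.3899, so I = 56.3 × 0.3899 = 21.95 mA.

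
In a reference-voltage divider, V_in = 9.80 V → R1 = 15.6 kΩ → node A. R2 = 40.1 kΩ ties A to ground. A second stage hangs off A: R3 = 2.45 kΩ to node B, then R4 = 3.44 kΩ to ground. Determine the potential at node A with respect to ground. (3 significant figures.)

V_A ≈ 2.43 V

The second stage (R3 + R4 = 5.890 kΩ) loads node A in parallel with R2.
Effective lower resistance at A: R2 ‖ 5.890 = 5.136 kΩ.
First divider: V_A = V_in · 5.136/(15.6 + 5.136) = 2.427 V.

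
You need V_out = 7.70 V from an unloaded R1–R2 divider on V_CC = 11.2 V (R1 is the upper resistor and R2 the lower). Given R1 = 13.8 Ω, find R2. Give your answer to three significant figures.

R2 ≈ 30.4 Ω

The divider ratio is R2/(R1+R2) = 7.70/11.2 = 0.6875.
Rearranging, R2 = R1·k/(1−k) = 13.8 × 2.200 = 30.36 Ω.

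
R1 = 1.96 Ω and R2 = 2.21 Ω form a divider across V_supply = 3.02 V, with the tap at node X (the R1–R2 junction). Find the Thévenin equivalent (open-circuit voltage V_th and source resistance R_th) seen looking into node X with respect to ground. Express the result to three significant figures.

V_th ≈ 1.60 V, R_th ≈ 1.04 Ω

With X open, the divider is unloaded: V_th = 3.02 × 2.21/4.170 = 1.601 V.
Looking into X with the source shorted: R_th = R1·R2/(R1+R2) = 1.960 × 2.21/4.170 = 1.039 Ω.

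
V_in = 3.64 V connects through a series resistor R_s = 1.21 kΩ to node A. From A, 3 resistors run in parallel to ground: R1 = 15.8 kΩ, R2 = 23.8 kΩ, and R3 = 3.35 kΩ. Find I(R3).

I ≈ 0.730 mA

Combine the parallel branches: R_p = (1/15.8 + 1/23.8 + 1/3.35)⁻¹ = 2.476 kΩ.
V_A = 3.64 × 2.476/3.686 = 2.445 V.
I(R3) = V_A / R3 = 2.445/3.35 = 0.7299 mA.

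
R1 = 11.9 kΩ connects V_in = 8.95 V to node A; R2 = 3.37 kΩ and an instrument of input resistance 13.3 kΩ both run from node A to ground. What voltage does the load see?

V_out ≈ 1.65 V

R2 ‖ R_L = (3.37 × 13.3)/(3.37 + 13.3) = 2.689 kΩ.
Now apply the divider: V_out = 8.95 × 0.1843 = 1.649 V.
(Unloaded it would be 1.98 V; the load pulls it down.)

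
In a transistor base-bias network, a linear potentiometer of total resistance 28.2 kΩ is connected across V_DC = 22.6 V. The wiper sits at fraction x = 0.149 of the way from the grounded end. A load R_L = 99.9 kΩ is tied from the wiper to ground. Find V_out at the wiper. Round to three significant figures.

V_out ≈ 3.25 V

Lower segment x·R_p = 4.202 kΩ; upper segment (1−x)·R_p = 24.00 kΩ.
Lower segment in parallel with the load: 4.202 ‖ 99.9 = 4.032 kΩ.
Then V_out = V_DC · 4.032/(24.00 + 4.032) = 3.251 V.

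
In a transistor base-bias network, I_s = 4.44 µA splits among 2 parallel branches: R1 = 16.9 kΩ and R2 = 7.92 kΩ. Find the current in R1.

I ≈ 1.42 µA

With just two branches, the current splits inversely with resistance.
I(R1) = 4.44 × 7.92/(16.9 + 7.92) = 4.44 × 0.3191 = 1.417 µA.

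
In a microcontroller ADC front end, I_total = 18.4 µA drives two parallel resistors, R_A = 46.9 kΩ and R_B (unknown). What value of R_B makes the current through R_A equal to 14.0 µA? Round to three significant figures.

Two-branch current divider: I_A = I_total · R_B/(R_A + R_B).
14.0/18.4 = R_B/(R_A + R_B) → R_B = R_A · (0.7609)/(1 − 0.7609) = 46.9 × 3.182 = 149.2 kΩ.

R_B ≈ 149 kΩ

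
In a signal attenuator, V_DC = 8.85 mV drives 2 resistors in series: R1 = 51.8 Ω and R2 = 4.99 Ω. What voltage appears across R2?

ΣR = 51.8 + 4.99 = 56.79 Ω.
Voltage divider: V = V_DC · (4.990 / 56.79) = 8.85 × 0.08787 = 0.7776 mV.

V ≈ 0.778 mV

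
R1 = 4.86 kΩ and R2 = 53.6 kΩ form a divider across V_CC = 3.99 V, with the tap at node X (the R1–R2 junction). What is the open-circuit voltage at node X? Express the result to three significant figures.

V_th ≈ 3.66 V

V_th is the unloaded tap voltage: V_CC · R2/(R1+R2) = 3.99 × 0.9169 = 3.658 V.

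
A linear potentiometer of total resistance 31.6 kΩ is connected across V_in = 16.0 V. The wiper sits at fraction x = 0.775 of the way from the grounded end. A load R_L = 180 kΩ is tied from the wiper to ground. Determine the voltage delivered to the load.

V_out ≈ 12.0 V

Split the track: R_lower = x·R_p = 24.49 kΩ, R_upper = (1−x)·R_p = 7.110 kΩ.
R_L loads the lower segment: effective lower R = 21.56 kΩ.
V_out = 16.0 × 21.56/(7.110 + 21.56) = 12.03 V.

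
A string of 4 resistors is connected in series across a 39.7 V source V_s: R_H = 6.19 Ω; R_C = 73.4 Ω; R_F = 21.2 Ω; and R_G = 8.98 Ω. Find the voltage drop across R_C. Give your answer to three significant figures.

ΣR = 6.19 + 73.4 + 21.2 + 8.98 = 109.8 Ω.
V = V_s · R/ΣR = 39.7 × 0.6687 = 26.55 V.

V ≈ 26.5 V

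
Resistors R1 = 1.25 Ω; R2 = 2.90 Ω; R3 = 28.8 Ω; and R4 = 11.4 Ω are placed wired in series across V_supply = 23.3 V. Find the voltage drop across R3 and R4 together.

ΣR = 1.25 + 2.90 + 28.8 + 11.4 = 44.35 Ω.
R_{R3..R4} = 28.8 + 11.4 = 40.20 Ω.
V = V_supply · R/ΣR = 23.3 × 0.9064 = 21.12 V.

V ≈ 21.1 V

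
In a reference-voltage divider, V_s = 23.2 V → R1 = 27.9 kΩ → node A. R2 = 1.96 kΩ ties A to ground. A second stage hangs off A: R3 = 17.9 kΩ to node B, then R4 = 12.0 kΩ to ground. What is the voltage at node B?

V_B ≈ 0.576 V

Looking into the second stage from A: R3 + R4 = 29.90 kΩ appears in parallel with R2.
R2 ‖ (R3+R4) = 1.839 kΩ.
V_A = 23.2 × 1.839/(27.9 + 1.839) = 1.435 V.
Stage 2 is unloaded, so V_B = V_A · R4/(R3+R4) = 1.435 × 12.0/29.90 = 0.5759 V.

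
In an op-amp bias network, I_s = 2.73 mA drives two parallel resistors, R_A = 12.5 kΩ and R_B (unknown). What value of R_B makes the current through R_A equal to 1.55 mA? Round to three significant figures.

Two-branch current divider: I_A = I_s · R_B/(R_A + R_B).
With f = 0.5678, R_B = R_A · f/(1−f) = 12.5 × 1.314 = 16.42 kΩ.

R_B ≈ 16.4 kΩ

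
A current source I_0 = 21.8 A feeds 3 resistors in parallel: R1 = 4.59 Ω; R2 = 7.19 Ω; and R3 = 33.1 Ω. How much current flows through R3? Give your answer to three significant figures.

Conductances: ΣG = 1/4.59 + 1/7.19 + 1/33.1 = 0.3872 (1/Ω).
Current divider: I(R3) = I_0 · G_k/ΣG = 21.8 × (0.03021/0.3872) = 21.8 × 0.07803 = 1.701 A.

I ≈ 1.70 A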